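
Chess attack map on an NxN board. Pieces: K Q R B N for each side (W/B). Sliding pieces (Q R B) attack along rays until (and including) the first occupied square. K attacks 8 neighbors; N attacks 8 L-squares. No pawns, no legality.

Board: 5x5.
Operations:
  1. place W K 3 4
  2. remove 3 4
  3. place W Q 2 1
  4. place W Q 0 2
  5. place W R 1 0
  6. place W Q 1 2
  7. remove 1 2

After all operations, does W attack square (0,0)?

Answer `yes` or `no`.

Op 1: place WK@(3,4)
Op 2: remove (3,4)
Op 3: place WQ@(2,1)
Op 4: place WQ@(0,2)
Op 5: place WR@(1,0)
Op 6: place WQ@(1,2)
Op 7: remove (1,2)
Per-piece attacks for W:
  WQ@(0,2): attacks (0,3) (0,4) (0,1) (0,0) (1,2) (2,2) (3,2) (4,2) (1,3) (2,4) (1,1) (2,0)
  WR@(1,0): attacks (1,1) (1,2) (1,3) (1,4) (2,0) (3,0) (4,0) (0,0)
  WQ@(2,1): attacks (2,2) (2,3) (2,4) (2,0) (3,1) (4,1) (1,1) (0,1) (3,2) (4,3) (3,0) (1,2) (0,3) (1,0) [ray(-1,-1) blocked at (1,0)]
W attacks (0,0): yes

Answer: yes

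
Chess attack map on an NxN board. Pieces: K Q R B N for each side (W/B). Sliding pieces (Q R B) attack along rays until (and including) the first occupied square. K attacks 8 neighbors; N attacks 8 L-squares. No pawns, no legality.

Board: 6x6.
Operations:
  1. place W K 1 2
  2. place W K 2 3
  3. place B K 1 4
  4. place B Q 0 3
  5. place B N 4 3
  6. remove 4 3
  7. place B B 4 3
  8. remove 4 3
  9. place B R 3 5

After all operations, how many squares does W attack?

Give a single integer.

Answer: 14

Derivation:
Op 1: place WK@(1,2)
Op 2: place WK@(2,3)
Op 3: place BK@(1,4)
Op 4: place BQ@(0,3)
Op 5: place BN@(4,3)
Op 6: remove (4,3)
Op 7: place BB@(4,3)
Op 8: remove (4,3)
Op 9: place BR@(3,5)
Per-piece attacks for W:
  WK@(1,2): attacks (1,3) (1,1) (2,2) (0,2) (2,3) (2,1) (0,3) (0,1)
  WK@(2,3): attacks (2,4) (2,2) (3,3) (1,3) (3,4) (3,2) (1,4) (1,2)
Union (14 distinct): (0,1) (0,2) (0,3) (1,1) (1,2) (1,3) (1,4) (2,1) (2,2) (2,3) (2,4) (3,2) (3,3) (3,4)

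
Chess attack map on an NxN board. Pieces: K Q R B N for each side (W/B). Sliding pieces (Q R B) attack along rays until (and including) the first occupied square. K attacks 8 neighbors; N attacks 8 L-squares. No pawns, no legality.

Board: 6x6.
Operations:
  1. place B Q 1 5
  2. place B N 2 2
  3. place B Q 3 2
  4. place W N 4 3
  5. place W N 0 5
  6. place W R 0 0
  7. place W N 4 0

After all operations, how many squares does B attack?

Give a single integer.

Answer: 27

Derivation:
Op 1: place BQ@(1,5)
Op 2: place BN@(2,2)
Op 3: place BQ@(3,2)
Op 4: place WN@(4,3)
Op 5: place WN@(0,5)
Op 6: place WR@(0,0)
Op 7: place WN@(4,0)
Per-piece attacks for B:
  BQ@(1,5): attacks (1,4) (1,3) (1,2) (1,1) (1,0) (2,5) (3,5) (4,5) (5,5) (0,5) (2,4) (3,3) (4,2) (5,1) (0,4) [ray(-1,0) blocked at (0,5)]
  BN@(2,2): attacks (3,4) (4,3) (1,4) (0,3) (3,0) (4,1) (1,0) (0,1)
  BQ@(3,2): attacks (3,3) (3,4) (3,5) (3,1) (3,0) (4,2) (5,2) (2,2) (4,3) (4,1) (5,0) (2,3) (1,4) (0,5) (2,1) (1,0) [ray(-1,0) blocked at (2,2); ray(1,1) blocked at (4,3); ray(-1,1) blocked at (0,5)]
Union (27 distinct): (0,1) (0,3) (0,4) (0,5) (1,0) (1,1) (1,2) (1,3) (1,4) (2,1) (2,2) (2,3) (2,4) (2,5) (3,0) (3,1) (3,3) (3,4) (3,5) (4,1) (4,2) (4,3) (4,5) (5,0) (5,1) (5,2) (5,5)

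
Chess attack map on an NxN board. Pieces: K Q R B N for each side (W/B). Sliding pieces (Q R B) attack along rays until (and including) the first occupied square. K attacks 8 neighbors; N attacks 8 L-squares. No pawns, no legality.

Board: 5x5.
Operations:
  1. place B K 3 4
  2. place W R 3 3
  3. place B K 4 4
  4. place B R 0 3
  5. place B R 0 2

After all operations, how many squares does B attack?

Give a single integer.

Answer: 16

Derivation:
Op 1: place BK@(3,4)
Op 2: place WR@(3,3)
Op 3: place BK@(4,4)
Op 4: place BR@(0,3)
Op 5: place BR@(0,2)
Per-piece attacks for B:
  BR@(0,2): attacks (0,3) (0,1) (0,0) (1,2) (2,2) (3,2) (4,2) [ray(0,1) blocked at (0,3)]
  BR@(0,3): attacks (0,4) (0,2) (1,3) (2,3) (3,3) [ray(0,-1) blocked at (0,2); ray(1,0) blocked at (3,3)]
  BK@(3,4): attacks (3,3) (4,4) (2,4) (4,3) (2,3)
  BK@(4,4): attacks (4,3) (3,4) (3,3)
Union (16 distinct): (0,0) (0,1) (0,2) (0,3) (0,4) (1,2) (1,3) (2,2) (2,3) (2,4) (3,2) (3,3) (3,4) (4,2) (4,3) (4,4)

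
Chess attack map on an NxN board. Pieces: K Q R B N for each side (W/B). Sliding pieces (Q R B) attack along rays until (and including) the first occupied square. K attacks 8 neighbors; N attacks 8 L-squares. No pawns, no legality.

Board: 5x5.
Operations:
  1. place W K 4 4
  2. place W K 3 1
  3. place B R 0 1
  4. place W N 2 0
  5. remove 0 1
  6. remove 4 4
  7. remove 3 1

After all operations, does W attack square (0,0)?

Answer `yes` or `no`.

Answer: no

Derivation:
Op 1: place WK@(4,4)
Op 2: place WK@(3,1)
Op 3: place BR@(0,1)
Op 4: place WN@(2,0)
Op 5: remove (0,1)
Op 6: remove (4,4)
Op 7: remove (3,1)
Per-piece attacks for W:
  WN@(2,0): attacks (3,2) (4,1) (1,2) (0,1)
W attacks (0,0): no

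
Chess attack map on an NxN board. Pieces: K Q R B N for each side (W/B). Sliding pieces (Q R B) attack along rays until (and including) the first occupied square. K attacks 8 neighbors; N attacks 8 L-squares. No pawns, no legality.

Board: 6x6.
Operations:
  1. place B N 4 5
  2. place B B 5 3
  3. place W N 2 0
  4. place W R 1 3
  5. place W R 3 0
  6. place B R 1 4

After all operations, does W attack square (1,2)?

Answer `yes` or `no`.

Op 1: place BN@(4,5)
Op 2: place BB@(5,3)
Op 3: place WN@(2,0)
Op 4: place WR@(1,3)
Op 5: place WR@(3,0)
Op 6: place BR@(1,4)
Per-piece attacks for W:
  WR@(1,3): attacks (1,4) (1,2) (1,1) (1,0) (2,3) (3,3) (4,3) (5,3) (0,3) [ray(0,1) blocked at (1,4); ray(1,0) blocked at (5,3)]
  WN@(2,0): attacks (3,2) (4,1) (1,2) (0,1)
  WR@(3,0): attacks (3,1) (3,2) (3,3) (3,4) (3,5) (4,0) (5,0) (2,0) [ray(-1,0) blocked at (2,0)]
W attacks (1,2): yes

Answer: yes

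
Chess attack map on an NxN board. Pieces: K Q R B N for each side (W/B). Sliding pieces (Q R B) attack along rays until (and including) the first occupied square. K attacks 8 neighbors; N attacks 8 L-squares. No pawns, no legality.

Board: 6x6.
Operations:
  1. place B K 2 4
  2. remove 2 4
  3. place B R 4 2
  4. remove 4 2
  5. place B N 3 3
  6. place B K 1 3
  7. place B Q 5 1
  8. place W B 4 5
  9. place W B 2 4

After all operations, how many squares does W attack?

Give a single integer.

Answer: 9

Derivation:
Op 1: place BK@(2,4)
Op 2: remove (2,4)
Op 3: place BR@(4,2)
Op 4: remove (4,2)
Op 5: place BN@(3,3)
Op 6: place BK@(1,3)
Op 7: place BQ@(5,1)
Op 8: place WB@(4,5)
Op 9: place WB@(2,4)
Per-piece attacks for W:
  WB@(2,4): attacks (3,5) (3,3) (1,5) (1,3) [ray(1,-1) blocked at (3,3); ray(-1,-1) blocked at (1,3)]
  WB@(4,5): attacks (5,4) (3,4) (2,3) (1,2) (0,1)
Union (9 distinct): (0,1) (1,2) (1,3) (1,5) (2,3) (3,3) (3,4) (3,5) (5,4)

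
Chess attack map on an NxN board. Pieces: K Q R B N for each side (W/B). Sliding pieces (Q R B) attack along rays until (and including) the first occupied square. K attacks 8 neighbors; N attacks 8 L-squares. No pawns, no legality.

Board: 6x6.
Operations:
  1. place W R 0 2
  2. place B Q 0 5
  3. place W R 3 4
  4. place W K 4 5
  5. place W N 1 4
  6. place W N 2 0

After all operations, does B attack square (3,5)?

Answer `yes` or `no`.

Answer: yes

Derivation:
Op 1: place WR@(0,2)
Op 2: place BQ@(0,5)
Op 3: place WR@(3,4)
Op 4: place WK@(4,5)
Op 5: place WN@(1,4)
Op 6: place WN@(2,0)
Per-piece attacks for B:
  BQ@(0,5): attacks (0,4) (0,3) (0,2) (1,5) (2,5) (3,5) (4,5) (1,4) [ray(0,-1) blocked at (0,2); ray(1,0) blocked at (4,5); ray(1,-1) blocked at (1,4)]
B attacks (3,5): yes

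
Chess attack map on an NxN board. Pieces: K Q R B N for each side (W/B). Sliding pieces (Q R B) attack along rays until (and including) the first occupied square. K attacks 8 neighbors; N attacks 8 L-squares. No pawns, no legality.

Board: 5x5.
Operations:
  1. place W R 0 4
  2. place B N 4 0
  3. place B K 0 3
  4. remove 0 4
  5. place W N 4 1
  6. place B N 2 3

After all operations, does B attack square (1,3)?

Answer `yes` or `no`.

Op 1: place WR@(0,4)
Op 2: place BN@(4,0)
Op 3: place BK@(0,3)
Op 4: remove (0,4)
Op 5: place WN@(4,1)
Op 6: place BN@(2,3)
Per-piece attacks for B:
  BK@(0,3): attacks (0,4) (0,2) (1,3) (1,4) (1,2)
  BN@(2,3): attacks (4,4) (0,4) (3,1) (4,2) (1,1) (0,2)
  BN@(4,0): attacks (3,2) (2,1)
B attacks (1,3): yes

Answer: yes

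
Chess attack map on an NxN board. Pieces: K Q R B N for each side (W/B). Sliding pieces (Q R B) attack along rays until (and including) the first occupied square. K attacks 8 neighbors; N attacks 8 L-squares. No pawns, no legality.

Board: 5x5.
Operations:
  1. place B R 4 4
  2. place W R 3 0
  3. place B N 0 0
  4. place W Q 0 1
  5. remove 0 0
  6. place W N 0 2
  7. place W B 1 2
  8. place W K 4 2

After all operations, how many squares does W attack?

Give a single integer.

Answer: 19

Derivation:
Op 1: place BR@(4,4)
Op 2: place WR@(3,0)
Op 3: place BN@(0,0)
Op 4: place WQ@(0,1)
Op 5: remove (0,0)
Op 6: place WN@(0,2)
Op 7: place WB@(1,2)
Op 8: place WK@(4,2)
Per-piece attacks for W:
  WQ@(0,1): attacks (0,2) (0,0) (1,1) (2,1) (3,1) (4,1) (1,2) (1,0) [ray(0,1) blocked at (0,2); ray(1,1) blocked at (1,2)]
  WN@(0,2): attacks (1,4) (2,3) (1,0) (2,1)
  WB@(1,2): attacks (2,3) (3,4) (2,1) (3,0) (0,3) (0,1) [ray(1,-1) blocked at (3,0); ray(-1,-1) blocked at (0,1)]
  WR@(3,0): attacks (3,1) (3,2) (3,3) (3,4) (4,0) (2,0) (1,0) (0,0)
  WK@(4,2): attacks (4,3) (4,1) (3,2) (3,3) (3,1)
Union (19 distinct): (0,0) (0,1) (0,2) (0,3) (1,0) (1,1) (1,2) (1,4) (2,0) (2,1) (2,3) (3,0) (3,1) (3,2) (3,3) (3,4) (4,0) (4,1) (4,3)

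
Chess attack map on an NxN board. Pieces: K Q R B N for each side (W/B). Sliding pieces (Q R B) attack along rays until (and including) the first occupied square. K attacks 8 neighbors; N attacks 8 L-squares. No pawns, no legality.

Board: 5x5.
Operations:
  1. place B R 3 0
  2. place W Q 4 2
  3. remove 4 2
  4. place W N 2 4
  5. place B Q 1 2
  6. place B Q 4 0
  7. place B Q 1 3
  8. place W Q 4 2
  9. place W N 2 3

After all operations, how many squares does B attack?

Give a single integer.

Answer: 23

Derivation:
Op 1: place BR@(3,0)
Op 2: place WQ@(4,2)
Op 3: remove (4,2)
Op 4: place WN@(2,4)
Op 5: place BQ@(1,2)
Op 6: place BQ@(4,0)
Op 7: place BQ@(1,3)
Op 8: place WQ@(4,2)
Op 9: place WN@(2,3)
Per-piece attacks for B:
  BQ@(1,2): attacks (1,3) (1,1) (1,0) (2,2) (3,2) (4,2) (0,2) (2,3) (2,1) (3,0) (0,3) (0,1) [ray(0,1) blocked at (1,3); ray(1,0) blocked at (4,2); ray(1,1) blocked at (2,3); ray(1,-1) blocked at (3,0)]
  BQ@(1,3): attacks (1,4) (1,2) (2,3) (0,3) (2,4) (2,2) (3,1) (4,0) (0,4) (0,2) [ray(0,-1) blocked at (1,2); ray(1,0) blocked at (2,3); ray(1,1) blocked at (2,4); ray(1,-1) blocked at (4,0)]
  BR@(3,0): attacks (3,1) (3,2) (3,3) (3,4) (4,0) (2,0) (1,0) (0,0) [ray(1,0) blocked at (4,0)]
  BQ@(4,0): attacks (4,1) (4,2) (3,0) (3,1) (2,2) (1,3) [ray(0,1) blocked at (4,2); ray(-1,0) blocked at (3,0); ray(-1,1) blocked at (1,3)]
Union (23 distinct): (0,0) (0,1) (0,2) (0,3) (0,4) (1,0) (1,1) (1,2) (1,3) (1,4) (2,0) (2,1) (2,2) (2,3) (2,4) (3,0) (3,1) (3,2) (3,3) (3,4) (4,0) (4,1) (4,2)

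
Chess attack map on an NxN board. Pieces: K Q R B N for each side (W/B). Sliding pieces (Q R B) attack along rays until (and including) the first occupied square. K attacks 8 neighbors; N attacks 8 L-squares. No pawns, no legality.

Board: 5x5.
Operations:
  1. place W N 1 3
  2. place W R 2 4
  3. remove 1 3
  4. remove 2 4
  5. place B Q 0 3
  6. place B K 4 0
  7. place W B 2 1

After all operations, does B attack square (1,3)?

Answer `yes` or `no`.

Op 1: place WN@(1,3)
Op 2: place WR@(2,4)
Op 3: remove (1,3)
Op 4: remove (2,4)
Op 5: place BQ@(0,3)
Op 6: place BK@(4,0)
Op 7: place WB@(2,1)
Per-piece attacks for B:
  BQ@(0,3): attacks (0,4) (0,2) (0,1) (0,0) (1,3) (2,3) (3,3) (4,3) (1,4) (1,2) (2,1) [ray(1,-1) blocked at (2,1)]
  BK@(4,0): attacks (4,1) (3,0) (3,1)
B attacks (1,3): yes

Answer: yes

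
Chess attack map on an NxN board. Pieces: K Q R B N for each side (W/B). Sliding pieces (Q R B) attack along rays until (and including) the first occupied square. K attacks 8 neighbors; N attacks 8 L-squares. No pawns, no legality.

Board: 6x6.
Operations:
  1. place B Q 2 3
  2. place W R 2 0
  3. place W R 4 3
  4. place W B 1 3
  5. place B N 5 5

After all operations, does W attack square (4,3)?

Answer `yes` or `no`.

Op 1: place BQ@(2,3)
Op 2: place WR@(2,0)
Op 3: place WR@(4,3)
Op 4: place WB@(1,3)
Op 5: place BN@(5,5)
Per-piece attacks for W:
  WB@(1,3): attacks (2,4) (3,5) (2,2) (3,1) (4,0) (0,4) (0,2)
  WR@(2,0): attacks (2,1) (2,2) (2,3) (3,0) (4,0) (5,0) (1,0) (0,0) [ray(0,1) blocked at (2,3)]
  WR@(4,3): attacks (4,4) (4,5) (4,2) (4,1) (4,0) (5,3) (3,3) (2,3) [ray(-1,0) blocked at (2,3)]
W attacks (4,3): no

Answer: no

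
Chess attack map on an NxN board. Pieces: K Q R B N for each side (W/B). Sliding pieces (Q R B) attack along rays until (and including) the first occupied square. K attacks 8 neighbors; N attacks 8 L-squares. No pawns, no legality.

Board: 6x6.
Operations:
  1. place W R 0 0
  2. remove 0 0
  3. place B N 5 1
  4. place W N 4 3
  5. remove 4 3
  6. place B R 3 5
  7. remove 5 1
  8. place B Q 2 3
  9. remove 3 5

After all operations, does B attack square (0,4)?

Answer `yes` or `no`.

Answer: no

Derivation:
Op 1: place WR@(0,0)
Op 2: remove (0,0)
Op 3: place BN@(5,1)
Op 4: place WN@(4,3)
Op 5: remove (4,3)
Op 6: place BR@(3,5)
Op 7: remove (5,1)
Op 8: place BQ@(2,3)
Op 9: remove (3,5)
Per-piece attacks for B:
  BQ@(2,3): attacks (2,4) (2,5) (2,2) (2,1) (2,0) (3,3) (4,3) (5,3) (1,3) (0,3) (3,4) (4,5) (3,2) (4,1) (5,0) (1,4) (0,5) (1,2) (0,1)
B attacks (0,4): no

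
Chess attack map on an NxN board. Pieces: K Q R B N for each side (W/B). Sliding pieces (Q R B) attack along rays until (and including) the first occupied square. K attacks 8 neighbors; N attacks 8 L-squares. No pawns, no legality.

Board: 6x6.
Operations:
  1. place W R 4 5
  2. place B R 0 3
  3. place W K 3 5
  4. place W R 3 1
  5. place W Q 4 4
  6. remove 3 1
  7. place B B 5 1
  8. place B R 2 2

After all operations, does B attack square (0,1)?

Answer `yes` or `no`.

Answer: yes

Derivation:
Op 1: place WR@(4,5)
Op 2: place BR@(0,3)
Op 3: place WK@(3,5)
Op 4: place WR@(3,1)
Op 5: place WQ@(4,4)
Op 6: remove (3,1)
Op 7: place BB@(5,1)
Op 8: place BR@(2,2)
Per-piece attacks for B:
  BR@(0,3): attacks (0,4) (0,5) (0,2) (0,1) (0,0) (1,3) (2,3) (3,3) (4,3) (5,3)
  BR@(2,2): attacks (2,3) (2,4) (2,5) (2,1) (2,0) (3,2) (4,2) (5,2) (1,2) (0,2)
  BB@(5,1): attacks (4,2) (3,3) (2,4) (1,5) (4,0)
B attacks (0,1): yes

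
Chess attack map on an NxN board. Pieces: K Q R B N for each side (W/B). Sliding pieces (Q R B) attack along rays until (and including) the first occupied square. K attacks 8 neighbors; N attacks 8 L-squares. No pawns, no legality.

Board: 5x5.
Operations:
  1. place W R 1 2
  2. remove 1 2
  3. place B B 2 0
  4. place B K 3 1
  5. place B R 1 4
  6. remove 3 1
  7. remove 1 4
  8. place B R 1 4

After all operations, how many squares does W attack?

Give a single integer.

Op 1: place WR@(1,2)
Op 2: remove (1,2)
Op 3: place BB@(2,0)
Op 4: place BK@(3,1)
Op 5: place BR@(1,4)
Op 6: remove (3,1)
Op 7: remove (1,4)
Op 8: place BR@(1,4)
Per-piece attacks for W:
Union (0 distinct): (none)

Answer: 0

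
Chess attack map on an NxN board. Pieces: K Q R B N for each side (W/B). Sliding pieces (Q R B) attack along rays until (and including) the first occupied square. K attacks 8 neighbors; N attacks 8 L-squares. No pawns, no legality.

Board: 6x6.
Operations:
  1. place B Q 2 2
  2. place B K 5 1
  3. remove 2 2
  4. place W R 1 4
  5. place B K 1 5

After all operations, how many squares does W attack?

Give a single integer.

Answer: 10

Derivation:
Op 1: place BQ@(2,2)
Op 2: place BK@(5,1)
Op 3: remove (2,2)
Op 4: place WR@(1,4)
Op 5: place BK@(1,5)
Per-piece attacks for W:
  WR@(1,4): attacks (1,5) (1,3) (1,2) (1,1) (1,0) (2,4) (3,4) (4,4) (5,4) (0,4) [ray(0,1) blocked at (1,5)]
Union (10 distinct): (0,4) (1,0) (1,1) (1,2) (1,3) (1,5) (2,4) (3,4) (4,4) (5,4)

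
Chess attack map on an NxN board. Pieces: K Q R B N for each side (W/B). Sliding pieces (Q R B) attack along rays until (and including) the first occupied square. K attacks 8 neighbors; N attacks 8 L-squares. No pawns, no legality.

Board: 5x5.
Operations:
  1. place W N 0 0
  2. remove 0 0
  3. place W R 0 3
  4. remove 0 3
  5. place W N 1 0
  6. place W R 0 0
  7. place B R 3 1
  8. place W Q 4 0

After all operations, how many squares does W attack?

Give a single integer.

Answer: 13

Derivation:
Op 1: place WN@(0,0)
Op 2: remove (0,0)
Op 3: place WR@(0,3)
Op 4: remove (0,3)
Op 5: place WN@(1,0)
Op 6: place WR@(0,0)
Op 7: place BR@(3,1)
Op 8: place WQ@(4,0)
Per-piece attacks for W:
  WR@(0,0): attacks (0,1) (0,2) (0,3) (0,4) (1,0) [ray(1,0) blocked at (1,0)]
  WN@(1,0): attacks (2,2) (3,1) (0,2)
  WQ@(4,0): attacks (4,1) (4,2) (4,3) (4,4) (3,0) (2,0) (1,0) (3,1) [ray(-1,0) blocked at (1,0); ray(-1,1) blocked at (3,1)]
Union (13 distinct): (0,1) (0,2) (0,3) (0,4) (1,0) (2,0) (2,2) (3,0) (3,1) (4,1) (4,2) (4,3) (4,4)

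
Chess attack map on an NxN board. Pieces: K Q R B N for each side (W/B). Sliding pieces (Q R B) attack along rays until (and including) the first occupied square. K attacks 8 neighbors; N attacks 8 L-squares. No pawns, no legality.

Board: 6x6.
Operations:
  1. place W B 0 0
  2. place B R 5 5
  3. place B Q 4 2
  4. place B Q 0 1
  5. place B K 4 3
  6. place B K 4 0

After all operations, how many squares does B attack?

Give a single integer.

Answer: 32

Derivation:
Op 1: place WB@(0,0)
Op 2: place BR@(5,5)
Op 3: place BQ@(4,2)
Op 4: place BQ@(0,1)
Op 5: place BK@(4,3)
Op 6: place BK@(4,0)
Per-piece attacks for B:
  BQ@(0,1): attacks (0,2) (0,3) (0,4) (0,5) (0,0) (1,1) (2,1) (3,1) (4,1) (5,1) (1,2) (2,3) (3,4) (4,5) (1,0) [ray(0,-1) blocked at (0,0)]
  BK@(4,0): attacks (4,1) (5,0) (3,0) (5,1) (3,1)
  BQ@(4,2): attacks (4,3) (4,1) (4,0) (5,2) (3,2) (2,2) (1,2) (0,2) (5,3) (5,1) (3,3) (2,4) (1,5) (3,1) (2,0) [ray(0,1) blocked at (4,3); ray(0,-1) blocked at (4,0)]
  BK@(4,3): attacks (4,4) (4,2) (5,3) (3,3) (5,4) (5,2) (3,4) (3,2)
  BR@(5,5): attacks (5,4) (5,3) (5,2) (5,1) (5,0) (4,5) (3,5) (2,5) (1,5) (0,5)
Union (32 distinct): (0,0) (0,2) (0,3) (0,4) (0,5) (1,0) (1,1) (1,2) (1,5) (2,0) (2,1) (2,2) (2,3) (2,4) (2,5) (3,0) (3,1) (3,2) (3,3) (3,4) (3,5) (4,0) (4,1) (4,2) (4,3) (4,4) (4,5) (5,0) (5,1) (5,2) (5,3) (5,4)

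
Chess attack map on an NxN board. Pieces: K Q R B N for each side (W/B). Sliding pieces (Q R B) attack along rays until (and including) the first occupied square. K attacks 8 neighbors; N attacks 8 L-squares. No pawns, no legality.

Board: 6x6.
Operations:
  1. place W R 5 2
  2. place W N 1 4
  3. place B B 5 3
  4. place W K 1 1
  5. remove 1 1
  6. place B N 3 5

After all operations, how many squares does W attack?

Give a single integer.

Op 1: place WR@(5,2)
Op 2: place WN@(1,4)
Op 3: place BB@(5,3)
Op 4: place WK@(1,1)
Op 5: remove (1,1)
Op 6: place BN@(3,5)
Per-piece attacks for W:
  WN@(1,4): attacks (3,5) (2,2) (3,3) (0,2)
  WR@(5,2): attacks (5,3) (5,1) (5,0) (4,2) (3,2) (2,2) (1,2) (0,2) [ray(0,1) blocked at (5,3)]
Union (10 distinct): (0,2) (1,2) (2,2) (3,2) (3,3) (3,5) (4,2) (5,0) (5,1) (5,3)

Answer: 10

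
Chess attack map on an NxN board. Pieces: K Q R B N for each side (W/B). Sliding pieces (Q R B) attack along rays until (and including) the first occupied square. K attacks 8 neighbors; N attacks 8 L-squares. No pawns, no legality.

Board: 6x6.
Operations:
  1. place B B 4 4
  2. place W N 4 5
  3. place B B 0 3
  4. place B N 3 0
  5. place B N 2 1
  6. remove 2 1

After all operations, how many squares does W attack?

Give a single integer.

Op 1: place BB@(4,4)
Op 2: place WN@(4,5)
Op 3: place BB@(0,3)
Op 4: place BN@(3,0)
Op 5: place BN@(2,1)
Op 6: remove (2,1)
Per-piece attacks for W:
  WN@(4,5): attacks (5,3) (3,3) (2,4)
Union (3 distinct): (2,4) (3,3) (5,3)

Answer: 3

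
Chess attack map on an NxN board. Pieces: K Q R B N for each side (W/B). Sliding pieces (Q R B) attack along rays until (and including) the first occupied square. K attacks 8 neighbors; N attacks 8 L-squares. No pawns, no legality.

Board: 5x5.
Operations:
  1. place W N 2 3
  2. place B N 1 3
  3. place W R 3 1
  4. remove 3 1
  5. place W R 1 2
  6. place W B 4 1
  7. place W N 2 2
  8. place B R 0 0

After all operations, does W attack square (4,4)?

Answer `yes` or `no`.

Answer: yes

Derivation:
Op 1: place WN@(2,3)
Op 2: place BN@(1,3)
Op 3: place WR@(3,1)
Op 4: remove (3,1)
Op 5: place WR@(1,2)
Op 6: place WB@(4,1)
Op 7: place WN@(2,2)
Op 8: place BR@(0,0)
Per-piece attacks for W:
  WR@(1,2): attacks (1,3) (1,1) (1,0) (2,2) (0,2) [ray(0,1) blocked at (1,3); ray(1,0) blocked at (2,2)]
  WN@(2,2): attacks (3,4) (4,3) (1,4) (0,3) (3,0) (4,1) (1,0) (0,1)
  WN@(2,3): attacks (4,4) (0,4) (3,1) (4,2) (1,1) (0,2)
  WB@(4,1): attacks (3,2) (2,3) (3,0) [ray(-1,1) blocked at (2,3)]
W attacks (4,4): yes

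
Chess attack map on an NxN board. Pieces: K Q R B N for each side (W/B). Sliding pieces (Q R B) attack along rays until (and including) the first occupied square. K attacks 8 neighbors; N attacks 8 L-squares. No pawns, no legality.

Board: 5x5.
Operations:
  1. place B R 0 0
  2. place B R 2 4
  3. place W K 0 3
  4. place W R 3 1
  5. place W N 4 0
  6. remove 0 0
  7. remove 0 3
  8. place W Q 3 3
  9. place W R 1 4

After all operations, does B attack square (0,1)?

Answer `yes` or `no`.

Answer: no

Derivation:
Op 1: place BR@(0,0)
Op 2: place BR@(2,4)
Op 3: place WK@(0,3)
Op 4: place WR@(3,1)
Op 5: place WN@(4,0)
Op 6: remove (0,0)
Op 7: remove (0,3)
Op 8: place WQ@(3,3)
Op 9: place WR@(1,4)
Per-piece attacks for B:
  BR@(2,4): attacks (2,3) (2,2) (2,1) (2,0) (3,4) (4,4) (1,4) [ray(-1,0) blocked at (1,4)]
B attacks (0,1): no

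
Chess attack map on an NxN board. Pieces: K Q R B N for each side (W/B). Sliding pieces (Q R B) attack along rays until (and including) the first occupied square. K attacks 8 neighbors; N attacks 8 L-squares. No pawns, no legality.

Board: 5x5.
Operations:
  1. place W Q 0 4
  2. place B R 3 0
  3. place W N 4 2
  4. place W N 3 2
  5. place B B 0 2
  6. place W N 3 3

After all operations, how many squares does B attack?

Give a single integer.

Answer: 9

Derivation:
Op 1: place WQ@(0,4)
Op 2: place BR@(3,0)
Op 3: place WN@(4,2)
Op 4: place WN@(3,2)
Op 5: place BB@(0,2)
Op 6: place WN@(3,3)
Per-piece attacks for B:
  BB@(0,2): attacks (1,3) (2,4) (1,1) (2,0)
  BR@(3,0): attacks (3,1) (3,2) (4,0) (2,0) (1,0) (0,0) [ray(0,1) blocked at (3,2)]
Union (9 distinct): (0,0) (1,0) (1,1) (1,3) (2,0) (2,4) (3,1) (3,2) (4,0)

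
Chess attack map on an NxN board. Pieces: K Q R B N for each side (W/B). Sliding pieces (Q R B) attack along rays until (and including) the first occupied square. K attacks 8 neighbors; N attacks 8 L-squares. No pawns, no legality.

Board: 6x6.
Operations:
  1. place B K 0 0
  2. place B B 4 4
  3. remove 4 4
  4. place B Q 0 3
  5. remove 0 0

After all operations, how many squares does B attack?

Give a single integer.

Op 1: place BK@(0,0)
Op 2: place BB@(4,4)
Op 3: remove (4,4)
Op 4: place BQ@(0,3)
Op 5: remove (0,0)
Per-piece attacks for B:
  BQ@(0,3): attacks (0,4) (0,5) (0,2) (0,1) (0,0) (1,3) (2,3) (3,3) (4,3) (5,3) (1,4) (2,5) (1,2) (2,1) (3,0)
Union (15 distinct): (0,0) (0,1) (0,2) (0,4) (0,5) (1,2) (1,3) (1,4) (2,1) (2,3) (2,5) (3,0) (3,3) (4,3) (5,3)

Answer: 15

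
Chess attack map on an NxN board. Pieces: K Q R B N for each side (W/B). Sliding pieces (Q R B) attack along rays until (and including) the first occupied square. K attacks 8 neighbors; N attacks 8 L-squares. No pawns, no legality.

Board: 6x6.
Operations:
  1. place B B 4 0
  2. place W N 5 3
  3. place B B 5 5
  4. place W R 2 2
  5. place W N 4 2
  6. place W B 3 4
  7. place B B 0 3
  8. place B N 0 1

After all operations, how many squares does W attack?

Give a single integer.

Answer: 18

Derivation:
Op 1: place BB@(4,0)
Op 2: place WN@(5,3)
Op 3: place BB@(5,5)
Op 4: place WR@(2,2)
Op 5: place WN@(4,2)
Op 6: place WB@(3,4)
Op 7: place BB@(0,3)
Op 8: place BN@(0,1)
Per-piece attacks for W:
  WR@(2,2): attacks (2,3) (2,4) (2,5) (2,1) (2,0) (3,2) (4,2) (1,2) (0,2) [ray(1,0) blocked at (4,2)]
  WB@(3,4): attacks (4,5) (4,3) (5,2) (2,5) (2,3) (1,2) (0,1) [ray(-1,-1) blocked at (0,1)]
  WN@(4,2): attacks (5,4) (3,4) (2,3) (5,0) (3,0) (2,1)
  WN@(5,3): attacks (4,5) (3,4) (4,1) (3,2)
Union (18 distinct): (0,1) (0,2) (1,2) (2,0) (2,1) (2,3) (2,4) (2,5) (3,0) (3,2) (3,4) (4,1) (4,2) (4,3) (4,5) (5,0) (5,2) (5,4)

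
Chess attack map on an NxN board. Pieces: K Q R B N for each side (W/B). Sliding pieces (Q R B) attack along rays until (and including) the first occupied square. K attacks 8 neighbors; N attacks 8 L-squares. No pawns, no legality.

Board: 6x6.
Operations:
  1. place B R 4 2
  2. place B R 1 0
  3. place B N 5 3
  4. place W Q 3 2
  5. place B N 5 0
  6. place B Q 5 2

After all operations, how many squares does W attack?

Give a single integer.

Op 1: place BR@(4,2)
Op 2: place BR@(1,0)
Op 3: place BN@(5,3)
Op 4: place WQ@(3,2)
Op 5: place BN@(5,0)
Op 6: place BQ@(5,2)
Per-piece attacks for W:
  WQ@(3,2): attacks (3,3) (3,4) (3,5) (3,1) (3,0) (4,2) (2,2) (1,2) (0,2) (4,3) (5,4) (4,1) (5,0) (2,3) (1,4) (0,5) (2,1) (1,0) [ray(1,0) blocked at (4,2); ray(1,-1) blocked at (5,0); ray(-1,-1) blocked at (1,0)]
Union (18 distinct): (0,2) (0,5) (1,0) (1,2) (1,4) (2,1) (2,2) (2,3) (3,0) (3,1) (3,3) (3,4) (3,5) (4,1) (4,2) (4,3) (5,0) (5,4)

Answer: 18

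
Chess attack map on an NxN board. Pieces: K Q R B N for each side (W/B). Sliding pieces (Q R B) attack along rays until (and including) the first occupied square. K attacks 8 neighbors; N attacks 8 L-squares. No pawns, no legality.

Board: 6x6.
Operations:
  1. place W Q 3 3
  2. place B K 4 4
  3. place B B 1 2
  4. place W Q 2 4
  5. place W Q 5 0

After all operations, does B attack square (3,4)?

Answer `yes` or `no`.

Op 1: place WQ@(3,3)
Op 2: place BK@(4,4)
Op 3: place BB@(1,2)
Op 4: place WQ@(2,4)
Op 5: place WQ@(5,0)
Per-piece attacks for B:
  BB@(1,2): attacks (2,3) (3,4) (4,5) (2,1) (3,0) (0,3) (0,1)
  BK@(4,4): attacks (4,5) (4,3) (5,4) (3,4) (5,5) (5,3) (3,5) (3,3)
B attacks (3,4): yes

Answer: yes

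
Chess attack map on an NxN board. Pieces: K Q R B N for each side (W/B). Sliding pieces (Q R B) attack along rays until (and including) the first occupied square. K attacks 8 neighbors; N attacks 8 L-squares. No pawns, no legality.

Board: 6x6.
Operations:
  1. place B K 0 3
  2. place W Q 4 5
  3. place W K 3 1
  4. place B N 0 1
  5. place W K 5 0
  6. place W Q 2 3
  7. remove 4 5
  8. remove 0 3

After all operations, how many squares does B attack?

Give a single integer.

Answer: 3

Derivation:
Op 1: place BK@(0,3)
Op 2: place WQ@(4,5)
Op 3: place WK@(3,1)
Op 4: place BN@(0,1)
Op 5: place WK@(5,0)
Op 6: place WQ@(2,3)
Op 7: remove (4,5)
Op 8: remove (0,3)
Per-piece attacks for B:
  BN@(0,1): attacks (1,3) (2,2) (2,0)
Union (3 distinct): (1,3) (2,0) (2,2)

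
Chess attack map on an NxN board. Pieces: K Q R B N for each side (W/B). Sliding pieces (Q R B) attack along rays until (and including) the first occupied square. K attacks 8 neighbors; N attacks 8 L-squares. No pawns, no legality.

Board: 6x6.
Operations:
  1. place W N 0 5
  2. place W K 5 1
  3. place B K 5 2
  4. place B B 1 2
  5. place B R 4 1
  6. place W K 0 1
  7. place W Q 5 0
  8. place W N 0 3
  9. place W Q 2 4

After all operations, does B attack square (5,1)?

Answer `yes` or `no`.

Answer: yes

Derivation:
Op 1: place WN@(0,5)
Op 2: place WK@(5,1)
Op 3: place BK@(5,2)
Op 4: place BB@(1,2)
Op 5: place BR@(4,1)
Op 6: place WK@(0,1)
Op 7: place WQ@(5,0)
Op 8: place WN@(0,3)
Op 9: place WQ@(2,4)
Per-piece attacks for B:
  BB@(1,2): attacks (2,3) (3,4) (4,5) (2,1) (3,0) (0,3) (0,1) [ray(-1,1) blocked at (0,3); ray(-1,-1) blocked at (0,1)]
  BR@(4,1): attacks (4,2) (4,3) (4,4) (4,5) (4,0) (5,1) (3,1) (2,1) (1,1) (0,1) [ray(1,0) blocked at (5,1); ray(-1,0) blocked at (0,1)]
  BK@(5,2): attacks (5,3) (5,1) (4,2) (4,3) (4,1)
B attacks (5,1): yes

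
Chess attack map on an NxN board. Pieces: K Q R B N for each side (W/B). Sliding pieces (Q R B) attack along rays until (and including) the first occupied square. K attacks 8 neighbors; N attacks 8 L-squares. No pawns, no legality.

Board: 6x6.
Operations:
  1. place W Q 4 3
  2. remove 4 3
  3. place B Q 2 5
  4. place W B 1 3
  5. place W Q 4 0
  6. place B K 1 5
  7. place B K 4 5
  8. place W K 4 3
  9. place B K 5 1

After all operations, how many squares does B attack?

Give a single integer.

Op 1: place WQ@(4,3)
Op 2: remove (4,3)
Op 3: place BQ@(2,5)
Op 4: place WB@(1,3)
Op 5: place WQ@(4,0)
Op 6: place BK@(1,5)
Op 7: place BK@(4,5)
Op 8: place WK@(4,3)
Op 9: place BK@(5,1)
Per-piece attacks for B:
  BK@(1,5): attacks (1,4) (2,5) (0,5) (2,4) (0,4)
  BQ@(2,5): attacks (2,4) (2,3) (2,2) (2,1) (2,0) (3,5) (4,5) (1,5) (3,4) (4,3) (1,4) (0,3) [ray(1,0) blocked at (4,5); ray(-1,0) blocked at (1,5); ray(1,-1) blocked at (4,3)]
  BK@(4,5): attacks (4,4) (5,5) (3,5) (5,4) (3,4)
  BK@(5,1): attacks (5,2) (5,0) (4,1) (4,2) (4,0)
Union (23 distinct): (0,3) (0,4) (0,5) (1,4) (1,5) (2,0) (2,1) (2,2) (2,3) (2,4) (2,5) (3,4) (3,5) (4,0) (4,1) (4,2) (4,3) (4,4) (4,5) (5,0) (5,2) (5,4) (5,5)

Answer: 23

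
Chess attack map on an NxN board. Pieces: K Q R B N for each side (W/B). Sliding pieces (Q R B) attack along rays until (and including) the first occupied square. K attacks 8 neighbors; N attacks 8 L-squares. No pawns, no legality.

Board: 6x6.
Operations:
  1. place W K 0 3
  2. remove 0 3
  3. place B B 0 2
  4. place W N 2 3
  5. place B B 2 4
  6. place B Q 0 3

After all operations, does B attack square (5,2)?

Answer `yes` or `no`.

Answer: no

Derivation:
Op 1: place WK@(0,3)
Op 2: remove (0,3)
Op 3: place BB@(0,2)
Op 4: place WN@(2,3)
Op 5: place BB@(2,4)
Op 6: place BQ@(0,3)
Per-piece attacks for B:
  BB@(0,2): attacks (1,3) (2,4) (1,1) (2,0) [ray(1,1) blocked at (2,4)]
  BQ@(0,3): attacks (0,4) (0,5) (0,2) (1,3) (2,3) (1,4) (2,5) (1,2) (2,1) (3,0) [ray(0,-1) blocked at (0,2); ray(1,0) blocked at (2,3)]
  BB@(2,4): attacks (3,5) (3,3) (4,2) (5,1) (1,5) (1,3) (0,2) [ray(-1,-1) blocked at (0,2)]
B attacks (5,2): no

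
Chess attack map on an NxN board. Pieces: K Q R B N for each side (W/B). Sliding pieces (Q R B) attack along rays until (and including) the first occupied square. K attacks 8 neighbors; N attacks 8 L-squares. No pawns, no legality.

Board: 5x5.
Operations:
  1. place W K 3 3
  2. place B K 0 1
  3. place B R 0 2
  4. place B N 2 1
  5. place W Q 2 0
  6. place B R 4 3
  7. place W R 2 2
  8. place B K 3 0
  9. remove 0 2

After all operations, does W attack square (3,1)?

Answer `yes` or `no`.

Op 1: place WK@(3,3)
Op 2: place BK@(0,1)
Op 3: place BR@(0,2)
Op 4: place BN@(2,1)
Op 5: place WQ@(2,0)
Op 6: place BR@(4,3)
Op 7: place WR@(2,2)
Op 8: place BK@(3,0)
Op 9: remove (0,2)
Per-piece attacks for W:
  WQ@(2,0): attacks (2,1) (3,0) (1,0) (0,0) (3,1) (4,2) (1,1) (0,2) [ray(0,1) blocked at (2,1); ray(1,0) blocked at (3,0)]
  WR@(2,2): attacks (2,3) (2,4) (2,1) (3,2) (4,2) (1,2) (0,2) [ray(0,-1) blocked at (2,1)]
  WK@(3,3): attacks (3,4) (3,2) (4,3) (2,3) (4,4) (4,2) (2,4) (2,2)
W attacks (3,1): yes

Answer: yes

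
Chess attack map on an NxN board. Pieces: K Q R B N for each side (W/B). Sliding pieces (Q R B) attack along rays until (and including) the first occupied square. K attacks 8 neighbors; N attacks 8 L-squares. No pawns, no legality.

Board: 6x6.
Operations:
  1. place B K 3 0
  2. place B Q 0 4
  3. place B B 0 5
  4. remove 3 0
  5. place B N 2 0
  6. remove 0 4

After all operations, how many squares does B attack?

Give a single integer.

Answer: 7

Derivation:
Op 1: place BK@(3,0)
Op 2: place BQ@(0,4)
Op 3: place BB@(0,5)
Op 4: remove (3,0)
Op 5: place BN@(2,0)
Op 6: remove (0,4)
Per-piece attacks for B:
  BB@(0,5): attacks (1,4) (2,3) (3,2) (4,1) (5,0)
  BN@(2,0): attacks (3,2) (4,1) (1,2) (0,1)
Union (7 distinct): (0,1) (1,2) (1,4) (2,3) (3,2) (4,1) (5,0)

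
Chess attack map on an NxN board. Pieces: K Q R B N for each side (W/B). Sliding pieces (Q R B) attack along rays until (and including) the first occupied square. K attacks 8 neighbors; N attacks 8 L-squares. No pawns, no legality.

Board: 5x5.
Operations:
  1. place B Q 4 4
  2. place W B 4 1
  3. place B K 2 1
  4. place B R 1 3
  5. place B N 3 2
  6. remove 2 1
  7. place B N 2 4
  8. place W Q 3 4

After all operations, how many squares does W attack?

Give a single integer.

Answer: 9

Derivation:
Op 1: place BQ@(4,4)
Op 2: place WB@(4,1)
Op 3: place BK@(2,1)
Op 4: place BR@(1,3)
Op 5: place BN@(3,2)
Op 6: remove (2,1)
Op 7: place BN@(2,4)
Op 8: place WQ@(3,4)
Per-piece attacks for W:
  WQ@(3,4): attacks (3,3) (3,2) (4,4) (2,4) (4,3) (2,3) (1,2) (0,1) [ray(0,-1) blocked at (3,2); ray(1,0) blocked at (4,4); ray(-1,0) blocked at (2,4)]
  WB@(4,1): attacks (3,2) (3,0) [ray(-1,1) blocked at (3,2)]
Union (9 distinct): (0,1) (1,2) (2,3) (2,4) (3,0) (3,2) (3,3) (4,3) (4,4)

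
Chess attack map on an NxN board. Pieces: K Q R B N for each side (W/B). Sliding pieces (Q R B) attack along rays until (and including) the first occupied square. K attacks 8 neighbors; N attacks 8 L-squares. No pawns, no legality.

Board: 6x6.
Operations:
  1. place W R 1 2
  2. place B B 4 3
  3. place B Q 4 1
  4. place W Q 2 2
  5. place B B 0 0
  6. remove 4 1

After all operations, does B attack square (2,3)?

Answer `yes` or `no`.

Op 1: place WR@(1,2)
Op 2: place BB@(4,3)
Op 3: place BQ@(4,1)
Op 4: place WQ@(2,2)
Op 5: place BB@(0,0)
Op 6: remove (4,1)
Per-piece attacks for B:
  BB@(0,0): attacks (1,1) (2,2) [ray(1,1) blocked at (2,2)]
  BB@(4,3): attacks (5,4) (5,2) (3,4) (2,5) (3,2) (2,1) (1,0)
B attacks (2,3): no

Answer: no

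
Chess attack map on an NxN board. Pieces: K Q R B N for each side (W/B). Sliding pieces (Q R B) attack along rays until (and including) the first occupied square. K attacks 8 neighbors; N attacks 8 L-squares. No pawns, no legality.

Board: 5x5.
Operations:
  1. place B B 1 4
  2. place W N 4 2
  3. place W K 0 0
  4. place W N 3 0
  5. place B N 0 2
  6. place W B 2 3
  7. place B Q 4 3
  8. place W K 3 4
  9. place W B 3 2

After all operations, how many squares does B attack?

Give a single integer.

Op 1: place BB@(1,4)
Op 2: place WN@(4,2)
Op 3: place WK@(0,0)
Op 4: place WN@(3,0)
Op 5: place BN@(0,2)
Op 6: place WB@(2,3)
Op 7: place BQ@(4,3)
Op 8: place WK@(3,4)
Op 9: place WB@(3,2)
Per-piece attacks for B:
  BN@(0,2): attacks (1,4) (2,3) (1,0) (2,1)
  BB@(1,4): attacks (2,3) (0,3) [ray(1,-1) blocked at (2,3)]
  BQ@(4,3): attacks (4,4) (4,2) (3,3) (2,3) (3,4) (3,2) [ray(0,-1) blocked at (4,2); ray(-1,0) blocked at (2,3); ray(-1,1) blocked at (3,4); ray(-1,-1) blocked at (3,2)]
Union (10 distinct): (0,3) (1,0) (1,4) (2,1) (2,3) (3,2) (3,3) (3,4) (4,2) (4,4)

Answer: 10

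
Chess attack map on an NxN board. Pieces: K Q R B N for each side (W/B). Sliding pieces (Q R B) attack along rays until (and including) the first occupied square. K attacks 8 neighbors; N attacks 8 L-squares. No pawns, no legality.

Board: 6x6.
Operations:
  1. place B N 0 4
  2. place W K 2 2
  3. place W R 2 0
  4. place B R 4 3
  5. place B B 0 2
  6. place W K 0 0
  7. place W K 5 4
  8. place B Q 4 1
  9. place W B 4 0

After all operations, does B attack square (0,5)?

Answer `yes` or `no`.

Answer: yes

Derivation:
Op 1: place BN@(0,4)
Op 2: place WK@(2,2)
Op 3: place WR@(2,0)
Op 4: place BR@(4,3)
Op 5: place BB@(0,2)
Op 6: place WK@(0,0)
Op 7: place WK@(5,4)
Op 8: place BQ@(4,1)
Op 9: place WB@(4,0)
Per-piece attacks for B:
  BB@(0,2): attacks (1,3) (2,4) (3,5) (1,1) (2,0) [ray(1,-1) blocked at (2,0)]
  BN@(0,4): attacks (2,5) (1,2) (2,3)
  BQ@(4,1): attacks (4,2) (4,3) (4,0) (5,1) (3,1) (2,1) (1,1) (0,1) (5,2) (5,0) (3,2) (2,3) (1,4) (0,5) (3,0) [ray(0,1) blocked at (4,3); ray(0,-1) blocked at (4,0)]
  BR@(4,3): attacks (4,4) (4,5) (4,2) (4,1) (5,3) (3,3) (2,3) (1,3) (0,3) [ray(0,-1) blocked at (4,1)]
B attacks (0,5): yes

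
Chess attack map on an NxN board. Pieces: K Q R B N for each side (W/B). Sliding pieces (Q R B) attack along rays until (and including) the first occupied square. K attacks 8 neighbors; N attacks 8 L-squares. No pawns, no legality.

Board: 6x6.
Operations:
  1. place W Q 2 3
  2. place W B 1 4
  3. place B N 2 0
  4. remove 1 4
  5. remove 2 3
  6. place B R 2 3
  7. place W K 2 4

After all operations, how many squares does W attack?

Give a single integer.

Op 1: place WQ@(2,3)
Op 2: place WB@(1,4)
Op 3: place BN@(2,0)
Op 4: remove (1,4)
Op 5: remove (2,3)
Op 6: place BR@(2,3)
Op 7: place WK@(2,4)
Per-piece attacks for W:
  WK@(2,4): attacks (2,5) (2,3) (3,4) (1,4) (3,5) (3,3) (1,5) (1,3)
Union (8 distinct): (1,3) (1,4) (1,5) (2,3) (2,5) (3,3) (3,4) (3,5)

Answer: 8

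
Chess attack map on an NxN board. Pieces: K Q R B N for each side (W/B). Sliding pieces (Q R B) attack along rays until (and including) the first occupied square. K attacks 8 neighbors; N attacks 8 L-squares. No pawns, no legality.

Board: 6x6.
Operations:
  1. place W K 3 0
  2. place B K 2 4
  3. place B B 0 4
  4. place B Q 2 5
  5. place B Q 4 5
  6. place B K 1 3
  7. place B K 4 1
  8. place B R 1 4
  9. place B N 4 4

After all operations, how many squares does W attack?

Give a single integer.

Answer: 5

Derivation:
Op 1: place WK@(3,0)
Op 2: place BK@(2,4)
Op 3: place BB@(0,4)
Op 4: place BQ@(2,5)
Op 5: place BQ@(4,5)
Op 6: place BK@(1,3)
Op 7: place BK@(4,1)
Op 8: place BR@(1,4)
Op 9: place BN@(4,4)
Per-piece attacks for W:
  WK@(3,0): attacks (3,1) (4,0) (2,0) (4,1) (2,1)
Union (5 distinct): (2,0) (2,1) (3,1) (4,0) (4,1)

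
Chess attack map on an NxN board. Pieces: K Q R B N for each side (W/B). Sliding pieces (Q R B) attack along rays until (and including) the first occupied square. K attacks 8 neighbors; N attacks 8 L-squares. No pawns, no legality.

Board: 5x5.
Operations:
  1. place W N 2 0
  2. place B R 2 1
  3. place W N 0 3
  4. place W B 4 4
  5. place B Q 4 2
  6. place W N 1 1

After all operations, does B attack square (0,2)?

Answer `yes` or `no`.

Op 1: place WN@(2,0)
Op 2: place BR@(2,1)
Op 3: place WN@(0,3)
Op 4: place WB@(4,4)
Op 5: place BQ@(4,2)
Op 6: place WN@(1,1)
Per-piece attacks for B:
  BR@(2,1): attacks (2,2) (2,3) (2,4) (2,0) (3,1) (4,1) (1,1) [ray(0,-1) blocked at (2,0); ray(-1,0) blocked at (1,1)]
  BQ@(4,2): attacks (4,3) (4,4) (4,1) (4,0) (3,2) (2,2) (1,2) (0,2) (3,3) (2,4) (3,1) (2,0) [ray(0,1) blocked at (4,4); ray(-1,-1) blocked at (2,0)]
B attacks (0,2): yes

Answer: yes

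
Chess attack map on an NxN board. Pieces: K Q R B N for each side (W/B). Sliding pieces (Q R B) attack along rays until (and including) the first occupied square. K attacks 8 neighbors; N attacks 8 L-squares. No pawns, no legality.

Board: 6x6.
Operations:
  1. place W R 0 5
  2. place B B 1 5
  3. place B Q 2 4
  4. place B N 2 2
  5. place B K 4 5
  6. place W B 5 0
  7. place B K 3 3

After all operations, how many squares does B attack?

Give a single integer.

Answer: 23

Derivation:
Op 1: place WR@(0,5)
Op 2: place BB@(1,5)
Op 3: place BQ@(2,4)
Op 4: place BN@(2,2)
Op 5: place BK@(4,5)
Op 6: place WB@(5,0)
Op 7: place BK@(3,3)
Per-piece attacks for B:
  BB@(1,5): attacks (2,4) (0,4) [ray(1,-1) blocked at (2,4)]
  BN@(2,2): attacks (3,4) (4,3) (1,4) (0,3) (3,0) (4,1) (1,0) (0,1)
  BQ@(2,4): attacks (2,5) (2,3) (2,2) (3,4) (4,4) (5,4) (1,4) (0,4) (3,5) (3,3) (1,5) (1,3) (0,2) [ray(0,-1) blocked at (2,2); ray(1,-1) blocked at (3,3); ray(-1,1) blocked at (1,5)]
  BK@(3,3): attacks (3,4) (3,2) (4,3) (2,3) (4,4) (4,2) (2,4) (2,2)
  BK@(4,5): attacks (4,4) (5,5) (3,5) (5,4) (3,4)
Union (23 distinct): (0,1) (0,2) (0,3) (0,4) (1,0) (1,3) (1,4) (1,5) (2,2) (2,3) (2,4) (2,5) (3,0) (3,2) (3,3) (3,4) (3,5) (4,1) (4,2) (4,3) (4,4) (5,4) (5,5)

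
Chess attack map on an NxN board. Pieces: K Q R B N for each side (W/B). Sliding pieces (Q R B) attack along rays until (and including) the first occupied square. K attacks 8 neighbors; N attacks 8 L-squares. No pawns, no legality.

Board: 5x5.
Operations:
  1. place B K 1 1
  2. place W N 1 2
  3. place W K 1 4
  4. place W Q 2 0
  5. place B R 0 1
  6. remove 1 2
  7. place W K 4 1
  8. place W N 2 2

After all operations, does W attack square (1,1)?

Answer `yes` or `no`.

Answer: yes

Derivation:
Op 1: place BK@(1,1)
Op 2: place WN@(1,2)
Op 3: place WK@(1,4)
Op 4: place WQ@(2,0)
Op 5: place BR@(0,1)
Op 6: remove (1,2)
Op 7: place WK@(4,1)
Op 8: place WN@(2,2)
Per-piece attacks for W:
  WK@(1,4): attacks (1,3) (2,4) (0,4) (2,3) (0,3)
  WQ@(2,0): attacks (2,1) (2,2) (3,0) (4,0) (1,0) (0,0) (3,1) (4,2) (1,1) [ray(0,1) blocked at (2,2); ray(-1,1) blocked at (1,1)]
  WN@(2,2): attacks (3,4) (4,3) (1,4) (0,3) (3,0) (4,1) (1,0) (0,1)
  WK@(4,1): attacks (4,2) (4,0) (3,1) (3,2) (3,0)
W attacks (1,1): yes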